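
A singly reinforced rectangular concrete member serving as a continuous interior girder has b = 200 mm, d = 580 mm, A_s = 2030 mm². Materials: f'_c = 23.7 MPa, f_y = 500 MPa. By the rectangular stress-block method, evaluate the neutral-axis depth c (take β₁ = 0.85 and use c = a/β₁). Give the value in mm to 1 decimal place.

T = A_s f_y = 2030 × 500 = 1015000 N = 1015 kN.
Setting C = 0.85 f'_c a b equal to T: a = 1015000/(0.85 × 23.7 × 200) = 251.924 mm.
With β₁ = 0.85, c = a/β₁ = 251.924/0.85 = 296.4 mm.

c ≈ 296.4 mm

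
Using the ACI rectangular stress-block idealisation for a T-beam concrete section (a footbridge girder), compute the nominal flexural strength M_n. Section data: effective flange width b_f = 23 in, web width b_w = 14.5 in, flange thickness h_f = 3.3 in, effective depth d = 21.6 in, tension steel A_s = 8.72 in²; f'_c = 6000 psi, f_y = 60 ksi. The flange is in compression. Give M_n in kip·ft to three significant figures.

Tension: T = A_s f_y = 8.72 × 60 = 523.2 kips.
Try a within the flange: a = T/(0.85 f'_c b_f) = 523.2/(0.85 × 6 × 23) = 4.460 in.
a = 4.460 > h_f = 3.3 in: the block extends into the web. Split into flange-overhang and web parts.
C_f = 0.85 f'_c (b_f − b_w) h_f = 0.85 × 6 × (23 − 14.5) × 3.3 = 143.1 kips.
Remaining web compression depth: a_w = (T − C_f)/(0.85 f'_c b_w) = (523.2 − 143.1)/(0.85 × 6 × 14.5) = 5.140 in.
M_n = C_f(d − h_f/2) + (T − C_f)(d − a_w/2) = 143.1 × (21.6 − 1.65) + 380.1 × (21.6 − 2.57) = 2854.8 + 7233.3 = 10088.1 kip·in.
M_n = 10088.1/12 = 840.68 kip·ft.

M_n ≈ 841 kip·ft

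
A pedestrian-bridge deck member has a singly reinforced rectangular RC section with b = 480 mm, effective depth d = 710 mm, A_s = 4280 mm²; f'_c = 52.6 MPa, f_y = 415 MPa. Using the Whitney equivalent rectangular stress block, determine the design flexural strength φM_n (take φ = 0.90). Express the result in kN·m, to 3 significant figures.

T = A_s f_y = 4280 × 415 = 1776200 N = 1776.2 kN.
From C = T: a = T/(0.85 f'_c b) = 1776200/(0.85 × 52.6 × 480) = 82.76 mm.
M_n = T(d − a/2) = 1776.2 kN × (710 − 41.38) mm = 1187.60 kN·m.
φM_n = 0.90 × 1187.60 = 1068.84 kN·m.

φM_n ≈ 1070 kN·m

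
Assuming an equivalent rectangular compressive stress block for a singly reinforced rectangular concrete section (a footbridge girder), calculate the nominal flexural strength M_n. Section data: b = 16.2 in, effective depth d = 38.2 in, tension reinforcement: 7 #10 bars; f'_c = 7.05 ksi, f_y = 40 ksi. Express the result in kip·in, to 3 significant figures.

M_n ≈ 12900 kip·in

A_s = 7 × 1.27 = 8.89 in².
T = A_s f_y = 8.89 × 40 = 355.6 kips.
a = T/(0.85 f'_c b) = 355.6/(0.85 × 7.05 × 16.2) = 3.663 in.
M_n = T(d − a/2) = 355.6 × (38.2 − 1.8315) = 12932.6 kip·in.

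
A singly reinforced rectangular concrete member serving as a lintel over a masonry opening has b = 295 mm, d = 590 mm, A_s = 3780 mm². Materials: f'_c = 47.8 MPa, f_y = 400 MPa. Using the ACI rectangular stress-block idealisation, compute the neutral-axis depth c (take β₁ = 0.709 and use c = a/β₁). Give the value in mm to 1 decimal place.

T = A_s f_y = 3780 × 400 = 1512000 N = 1512 kN.
Setting C = 0.85 f'_c a b equal to T: a = 1512000/(0.85 × 47.8 × 295) = 126.149 mm.
With β₁ = 0.709, c = a/β₁ = 126.149/0.709 = 177.9 mm.

c ≈ 177.9 mm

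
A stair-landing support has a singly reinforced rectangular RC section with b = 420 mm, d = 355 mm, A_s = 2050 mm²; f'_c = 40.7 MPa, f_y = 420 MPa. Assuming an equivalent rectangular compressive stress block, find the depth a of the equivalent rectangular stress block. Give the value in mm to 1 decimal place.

T = A_s f_y = 2050 × 420 = 861000 N = 861 kN.
Setting C = 0.85 f'_c a b equal to T: a = 861000/(0.85 × 40.7 × 420) = 59.3 mm.

a ≈ 59.3 mm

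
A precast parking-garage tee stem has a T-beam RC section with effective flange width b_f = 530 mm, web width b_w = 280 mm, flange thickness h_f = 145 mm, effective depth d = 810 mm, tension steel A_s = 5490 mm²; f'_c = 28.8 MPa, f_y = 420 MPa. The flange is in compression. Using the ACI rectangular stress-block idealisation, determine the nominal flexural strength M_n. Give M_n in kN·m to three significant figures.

Tension: T = A_s f_y = 5490 × 420 = 2305800 N.
Try a within the flange: a = T/(0.85 f'_c b_f) = 2305800/(0.85 × 28.8 × 530) = 177.72 mm.
a = 177.72 > h_f = 145 mm: the block extends into the web. Split into flange-overhang and web parts.
C_f = 0.85 f'_c (b_f − b_w) h_f = 0.85 × 28.8 × (530 − 280) × 145 = 887400 N.
Remaining web compression depth: a_w = (T − C_f)/(0.85 f'_c b_w) = (2305800 − 887400)/(0.85 × 28.8 × 280) = 206.93 mm.
M_n = C_f(d − h_f/2) + (T − C_f)(d − a_w/2) = 887400 × (810 − 72.5) + 1418400 × (810 − 103.465) = 654.46 + 1002.15 = 1656.61 × 10⁶ N·mm.
M_n = 1656.61 kN·m.

M_n ≈ 1660 kN·m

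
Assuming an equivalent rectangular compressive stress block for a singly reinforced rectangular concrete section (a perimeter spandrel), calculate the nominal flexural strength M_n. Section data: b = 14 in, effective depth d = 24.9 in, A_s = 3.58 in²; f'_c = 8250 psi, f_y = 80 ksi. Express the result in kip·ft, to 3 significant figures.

M_n ≈ 559 kip·ft

T = A_s f_y = 3.58 × 80 = 286.4 kips.
a = T/(0.85 f'_c b) = 286.4/(0.85 × 8.25 × 14) = 2.917 in.
M_n = T(d − a/2) = 286.4 × (24.9 − 1.4585) = 6713.6 kip·in = 6713.6/12 = 559.47 kip·ft.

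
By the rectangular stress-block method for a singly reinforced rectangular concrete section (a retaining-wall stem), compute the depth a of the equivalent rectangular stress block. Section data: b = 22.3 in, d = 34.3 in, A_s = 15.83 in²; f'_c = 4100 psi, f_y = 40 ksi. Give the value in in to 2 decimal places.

T = A_s f_y = 15.83 × 40 = 633.2 kips.
a = T/(0.85 f'_c b) = 633.2/(0.85 × 4.1 × 22.3) = 8.15 in.

a ≈ 8.15 in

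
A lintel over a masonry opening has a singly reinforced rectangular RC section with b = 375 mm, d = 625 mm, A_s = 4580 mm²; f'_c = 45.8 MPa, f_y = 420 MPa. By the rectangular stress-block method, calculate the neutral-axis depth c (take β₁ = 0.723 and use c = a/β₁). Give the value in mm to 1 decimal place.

c ≈ 182.2 mm

T = A_s f_y = 4580 × 420 = 1923600 N = 1923.6 kN.
Setting C = 0.85 f'_c a b equal to T: a = 1923600/(0.85 × 45.8 × 375) = 131.765 mm.
With β₁ = 0.723, c = a/β₁ = 131.765/0.723 = 182.2 mm.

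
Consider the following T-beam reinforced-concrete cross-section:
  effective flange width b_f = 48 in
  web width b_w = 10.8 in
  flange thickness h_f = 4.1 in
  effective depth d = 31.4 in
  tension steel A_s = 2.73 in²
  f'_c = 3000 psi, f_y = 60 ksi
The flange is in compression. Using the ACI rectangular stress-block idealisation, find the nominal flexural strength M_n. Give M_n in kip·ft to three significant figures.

M_n ≈ 419 kip·ft

Tension: T = A_s f_y = 2.73 × 60 = 163.8 kips.
Try a within the flange: a = T/(0.85 f'_c b_f) = 163.8/(0.85 × 3 × 48) = 1.338 in.
Since a = 1.338 ≤ h_f = 4.1 in, the stress block lies entirely in the flange; analyse as a rectangular beam of width b_f.
M_n = T(d − a/2) = 163.8 × (31.4 − 0.669) = 5033.7 kip·in.
M_n = 5033.7/12 = 419.48 kip·ft.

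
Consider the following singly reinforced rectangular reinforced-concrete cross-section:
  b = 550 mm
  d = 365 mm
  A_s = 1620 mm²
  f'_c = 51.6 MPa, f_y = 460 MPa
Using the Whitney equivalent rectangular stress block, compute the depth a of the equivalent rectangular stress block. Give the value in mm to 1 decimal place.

a ≈ 30.9 mm

T = A_s f_y = 1620 × 460 = 745200 N = 745.2 kN.
Setting C = 0.85 f'_c a b equal to T: a = 745200/(0.85 × 51.6 × 550) = 30.9 mm.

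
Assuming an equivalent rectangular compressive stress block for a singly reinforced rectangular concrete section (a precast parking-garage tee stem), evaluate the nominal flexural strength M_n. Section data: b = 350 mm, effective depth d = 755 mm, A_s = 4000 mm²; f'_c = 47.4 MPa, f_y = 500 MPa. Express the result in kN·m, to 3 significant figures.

T = A_s f_y = 4000 × 500 = 2000000 N = 2000 kN.
From C = T: a = T/(0.85 f'_c b) = 2000000/(0.85 × 47.4 × 350) = 141.83 mm.
M_n = T(d − a/2) = 2000 kN × (755 − 70.915) mm = 1368.17 kN·m.

M_n ≈ 1370 kN·m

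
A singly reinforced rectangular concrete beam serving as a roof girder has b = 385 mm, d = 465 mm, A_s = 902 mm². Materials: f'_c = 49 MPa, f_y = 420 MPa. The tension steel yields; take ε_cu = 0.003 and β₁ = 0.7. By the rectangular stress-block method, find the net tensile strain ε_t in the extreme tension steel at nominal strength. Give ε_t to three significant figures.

a = A_s f_y/(0.85 f'_c b) = 23.63 mm.
β₁ = 0.7, so c = a/β₁ = 23.63/0.7 = 33.76 mm.
From the linear strain diagram with ε_cu = 0.003: ε_t = 0.003 (d − c)/c = 0.003 × (465 − 33.76)/33.76 = 0.0383.
Since ε_t ≥ 0.005, the section is tension-controlled.

ε_t ≈ 0.0383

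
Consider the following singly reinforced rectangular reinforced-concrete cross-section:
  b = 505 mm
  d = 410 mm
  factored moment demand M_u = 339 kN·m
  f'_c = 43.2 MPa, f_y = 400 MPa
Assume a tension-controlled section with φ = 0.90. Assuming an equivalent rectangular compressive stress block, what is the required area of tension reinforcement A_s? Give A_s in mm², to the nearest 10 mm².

M_n = M_u/φ = 339/0.90 = 376.667 kN·m.
With M_n = 0.85 f'_c a b (d − a/2), solve the quadratic for a:
a = d − √(d² − 2M_n/(0.85 f'_c b)) = 410 − √(410² − 2 × 376.667×10⁶/(0.85 × 43.2 × 505)) = 52.96 mm.
A_s = 0.85 f'_c a b / f_y = 0.85 × 43.2 × 52.96 × 505 / 400 = 2455.2 mm².

A_s ≈ 2460 mm²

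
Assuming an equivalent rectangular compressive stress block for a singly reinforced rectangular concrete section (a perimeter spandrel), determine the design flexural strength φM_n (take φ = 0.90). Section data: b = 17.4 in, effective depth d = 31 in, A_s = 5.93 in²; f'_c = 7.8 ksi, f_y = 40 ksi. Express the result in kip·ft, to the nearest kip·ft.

T = A_s f_y = 5.93 × 40 = 237.2 kips.
a = T/(0.85 f'_c b) = 237.2/(0.85 × 7.8 × 17.4) = 2.056 in.
M_n = T(d − a/2) = 237.2 × (31 − 1.028) = 7109.4 kip·in = 7109.4/12 = 592.45 kip·ft.
φM_n = 0.90 × 592.45 = 533.21 kip·ft.

φM_n ≈ 533 kip·ft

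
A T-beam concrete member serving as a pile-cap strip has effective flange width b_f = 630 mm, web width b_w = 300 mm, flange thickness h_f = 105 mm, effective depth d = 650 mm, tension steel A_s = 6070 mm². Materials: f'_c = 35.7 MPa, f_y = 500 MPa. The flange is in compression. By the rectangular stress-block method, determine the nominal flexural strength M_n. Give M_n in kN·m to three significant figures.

M_n ≈ 1700 kN·m

Tension: T = A_s f_y = 6070 × 500 = 3035000 N.
Try a within the flange: a = T/(0.85 f'_c b_f) = 3035000/(0.85 × 35.7 × 630) = 158.76 mm.
a = 158.76 > h_f = 105 mm: the block extends into the web. Split into flange-overhang and web parts.
C_f = 0.85 f'_c (b_f − b_w) h_f = 0.85 × 35.7 × (630 − 300) × 105 = 1051454 N.
Remaining web compression depth: a_w = (T − C_f)/(0.85 f'_c b_w) = (3035000 − 1051454)/(0.85 × 35.7 × 300) = 217.89 mm.
M_n = C_f(d − h_f/2) + (T − C_f)(d − a_w/2) = 1051454 × (650 − 52.5) + 1983546 × (650 − 108.945) = 628.24 + 1073.21 = 1701.45 × 10⁶ N·mm.
M_n = 1701.45 kN·m.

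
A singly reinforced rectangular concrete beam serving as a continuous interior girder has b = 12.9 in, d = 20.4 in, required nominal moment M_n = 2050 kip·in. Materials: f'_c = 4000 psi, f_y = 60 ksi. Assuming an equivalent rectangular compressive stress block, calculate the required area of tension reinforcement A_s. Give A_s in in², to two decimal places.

From M_n = 0.85 f'_c a b (d − a/2):
a = d − √(d² − 2M_n/(0.85 f'_c b)) = 20.4 − √(20.4² − 2 × 2050/(0.85 × 4 × 12.9)) = 2.437 in.
A_s = 0.85 f'_c a b / f_y = 0.85 × 4 × 2.437 × 12.9 / 60 = 1.781 in².

A_s ≈ 1.78 in²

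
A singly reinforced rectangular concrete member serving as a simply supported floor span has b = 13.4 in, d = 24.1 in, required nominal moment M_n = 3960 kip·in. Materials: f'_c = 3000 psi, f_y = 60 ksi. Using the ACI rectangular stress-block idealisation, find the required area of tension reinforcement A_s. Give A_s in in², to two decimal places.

From M_n = 0.85 f'_c a b (d − a/2):
a = d − √(d² − 2M_n/(0.85 f'_c b)) = 24.1 − √(24.1² − 2 × 3960/(0.85 × 3 × 13.4)) = 5.418 in.
A_s = 0.85 f'_c a b / f_y = 0.85 × 3 × 5.418 × 13.4 / 60 = 3.086 in².

A_s ≈ 3.09 in²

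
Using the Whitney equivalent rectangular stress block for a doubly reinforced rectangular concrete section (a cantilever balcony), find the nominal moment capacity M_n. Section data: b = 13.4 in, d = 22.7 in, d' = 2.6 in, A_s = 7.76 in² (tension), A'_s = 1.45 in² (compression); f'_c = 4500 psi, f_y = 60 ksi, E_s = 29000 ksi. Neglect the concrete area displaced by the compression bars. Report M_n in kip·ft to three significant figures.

M_n ≈ 745 kip·ft

Assume both steels yield.
a = (A_s − A'_s) f_y/(0.85 f'_c b) = (7.76 − 1.45) × 60/(0.85 × 4.5 × 13.4) = 7.387 in.
c = a/β₁ = 7.387/0.825 = 8.954 in; ε'_s = 0.003(c − d')/c = 0.0021 ≥ ε_y = 0.0021, so the compression steel yields.
M_n = (A_s − A'_s) f_y (d − a/2) + A'_s f_y (d − d') = 378.6 × (22.7 − 3.6935) + 87 × (22.7 − 2.6) = 7195.9 + 1748.7 = 8944.6 kip·in = 8944.6/12 = 745.38 kip·ft.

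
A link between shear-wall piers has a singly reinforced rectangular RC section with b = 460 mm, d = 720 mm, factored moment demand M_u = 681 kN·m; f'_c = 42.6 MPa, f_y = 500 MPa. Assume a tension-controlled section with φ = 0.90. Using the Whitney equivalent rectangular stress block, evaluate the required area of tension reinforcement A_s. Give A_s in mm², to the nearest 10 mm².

A_s ≈ 2200 mm²

M_n = M_u/φ = 681/0.90 = 756.667 kN·m.
With M_n = 0.85 f'_c a b (d − a/2), solve the quadratic for a:
a = d − √(d² − 2M_n/(0.85 f'_c b)) = 720 − √(720² − 2 × 756.667×10⁶/(0.85 × 42.6 × 460)) = 66.13 mm.
A_s = 0.85 f'_c a b / f_y = 0.85 × 42.6 × 66.13 × 460 / 500 = 2203.0 mm².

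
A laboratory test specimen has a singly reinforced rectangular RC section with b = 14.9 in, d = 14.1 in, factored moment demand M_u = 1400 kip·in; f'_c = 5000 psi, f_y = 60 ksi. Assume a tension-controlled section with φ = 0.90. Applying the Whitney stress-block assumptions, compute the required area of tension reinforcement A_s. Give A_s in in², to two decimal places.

M_n = M_u/φ = 1400/0.90 = 1555.56 kip·in.
From M_n = 0.85 f'_c a b (d − a/2):
a = d − √(d² − 2M_n/(0.85 f'_c b)) = 14.1 − √(14.1² − 2 × 1555.56/(0.85 × 5 × 14.9)) = 1.866 in.
A_s = 0.85 f'_c a b / f_y = 0.85 × 5 × 1.866 × 14.9 / 60 = 1.969 in².

A_s ≈ 1.97 in²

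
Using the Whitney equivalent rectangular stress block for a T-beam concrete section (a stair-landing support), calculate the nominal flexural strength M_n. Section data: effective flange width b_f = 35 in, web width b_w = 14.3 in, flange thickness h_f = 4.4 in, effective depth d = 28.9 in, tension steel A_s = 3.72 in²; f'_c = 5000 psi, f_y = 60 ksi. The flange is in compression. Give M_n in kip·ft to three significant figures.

M_n ≈ 524 kip·ft

Tension: T = A_s f_y = 3.72 × 60 = 223.2 kips.
Try a within the flange: a = T/(0.85 f'_c b_f) = 223.2/(0.85 × 5 × 35) = 1.501 in.
Since a = 1.501 ≤ h_f = 4.4 in, the stress block lies entirely in the flange; analyse as a rectangular beam of width b_f.
M_n = T(d − a/2) = 223.2 × (28.9 − 0.7505) = 6283.0 kip·in.
M_n = 6283.0/12 = 523.58 kip·ft.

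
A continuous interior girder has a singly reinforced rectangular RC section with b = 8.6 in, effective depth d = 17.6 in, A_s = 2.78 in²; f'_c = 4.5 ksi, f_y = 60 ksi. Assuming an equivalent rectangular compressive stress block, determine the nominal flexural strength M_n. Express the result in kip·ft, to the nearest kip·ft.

M_n ≈ 209 kip·ft

T = A_s f_y = 2.78 × 60 = 166.8 kips.
a = T/(0.85 f'_c b) = 166.8/(0.85 × 4.5 × 8.6) = 5.071 in.
M_n = T(d − a/2) = 166.8 × (17.6 − 2.5355) = 2512.8 kip·in = 2512.8/12 = 209.40 kip·ft.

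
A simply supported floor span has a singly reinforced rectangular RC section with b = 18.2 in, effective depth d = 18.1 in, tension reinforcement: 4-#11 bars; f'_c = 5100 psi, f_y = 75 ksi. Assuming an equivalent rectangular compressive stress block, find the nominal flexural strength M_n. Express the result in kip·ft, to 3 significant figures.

M_n ≈ 590 kip·ft

A_s = 4 × 1.56 = 6.24 in².
T = A_s f_y = 6.24 × 75 = 468 kips.
a = T/(0.85 f'_c b) = 468/(0.85 × 5.1 × 18.2) = 5.932 in.
M_n = T(d − a/2) = 468 × (18.1 − 2.966) = 7082.7 kip·in = 7082.7/12 = 590.23 kip·ft.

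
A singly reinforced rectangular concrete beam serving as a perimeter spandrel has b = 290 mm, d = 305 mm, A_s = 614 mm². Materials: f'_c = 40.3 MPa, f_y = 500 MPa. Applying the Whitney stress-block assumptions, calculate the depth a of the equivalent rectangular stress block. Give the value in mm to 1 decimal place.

T = A_s f_y = 614 × 500 = 307000 N = 307 kN.
Setting C = 0.85 f'_c a b equal to T: a = 307000/(0.85 × 40.3 × 290) = 30.9 mm.

a ≈ 30.9 mm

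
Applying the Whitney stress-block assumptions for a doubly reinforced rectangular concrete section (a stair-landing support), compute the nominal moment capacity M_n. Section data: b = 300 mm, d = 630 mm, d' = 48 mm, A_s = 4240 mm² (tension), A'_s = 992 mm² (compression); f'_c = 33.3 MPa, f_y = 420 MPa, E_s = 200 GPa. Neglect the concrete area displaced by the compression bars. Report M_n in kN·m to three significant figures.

Assume both tension and compression steel yield.
Net tension couple steel: A_s − A'_s = 3248 mm².
a = (A_s − A'_s) f_y / (0.85 f'_c b) = 1364160/(0.85 × 33.3 × 300) = 160.65 mm.
c = a/β₁ = 160.65/0.812 = 197.84 mm; ε'_s = 0.003(c − d')/c = 0.0023 ≥ f_y/E_s = 0.0021, so compression steel does yield.
M_n = (A_s − A'_s) f_y (d − a/2) + A'_s f_y (d − d') = [1364160 × (630 − 80.325) + 416640 × (630 − 48)] × 10⁻⁶ = 749.84 + 242.48 = 992.32 kN·m.

M_n ≈ 992 kN·m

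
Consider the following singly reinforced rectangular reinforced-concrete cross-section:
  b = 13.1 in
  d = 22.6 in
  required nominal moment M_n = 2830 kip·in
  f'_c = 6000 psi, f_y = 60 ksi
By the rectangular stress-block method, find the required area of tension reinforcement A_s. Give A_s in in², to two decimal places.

From M_n = 0.85 f'_c a b (d − a/2):
a = d − √(d² − 2M_n/(0.85 f'_c b)) = 22.6 − √(22.6² − 2 × 2830/(0.85 × 6 × 13.1)) = 1.959 in.
A_s = 0.85 f'_c a b / f_y = 0.85 × 6 × 1.959 × 13.1 / 60 = 2.181 in².

A_s ≈ 2.18 in²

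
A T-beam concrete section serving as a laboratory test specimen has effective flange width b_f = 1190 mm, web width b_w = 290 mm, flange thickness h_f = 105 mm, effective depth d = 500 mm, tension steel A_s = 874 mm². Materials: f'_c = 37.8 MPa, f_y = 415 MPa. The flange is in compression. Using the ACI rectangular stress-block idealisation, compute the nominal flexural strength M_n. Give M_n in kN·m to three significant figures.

Tension: T = A_s f_y = 874 × 415 = 362710 N.
Try a within the flange: a = T/(0.85 f'_c b_f) = 362710/(0.85 × 37.8 × 1190) = 9.49 mm.
Since a = 9.49 ≤ h_f = 105 mm, the stress block lies entirely in the flange; analyse as a rectangular beam of width b_f.
M_n = T(d − a/2) = 362710 × (500 − 4.745) = 179.63 × 10⁶ N·mm.
M_n = 179.63 kN·m.

M_n ≈ 180 kN·m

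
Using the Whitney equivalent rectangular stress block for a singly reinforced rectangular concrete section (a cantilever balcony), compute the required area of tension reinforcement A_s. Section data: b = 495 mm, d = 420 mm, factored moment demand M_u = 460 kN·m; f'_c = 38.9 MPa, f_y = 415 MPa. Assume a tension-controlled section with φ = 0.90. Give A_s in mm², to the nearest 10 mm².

M_n = M_u/φ = 460/0.90 = 511.111 kN·m.
With M_n = 0.85 f'_c a b (d − a/2), solve the quadratic for a:
a = d − √(d² − 2M_n/(0.85 f'_c b)) = 420 − √(420² − 2 × 511.111×10⁶/(0.85 × 38.9 × 495)) = 82.44 mm.
A_s = 0.85 f'_c a b / f_y = 0.85 × 38.9 × 82.44 × 495 / 415 = 3251.3 mm².

A_s ≈ 3250 mm²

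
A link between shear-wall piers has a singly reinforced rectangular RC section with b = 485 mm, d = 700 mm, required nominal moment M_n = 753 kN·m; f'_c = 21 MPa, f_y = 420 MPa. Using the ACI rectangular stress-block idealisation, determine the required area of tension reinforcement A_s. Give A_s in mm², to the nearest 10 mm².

With M_n = 0.85 f'_c a b (d − a/2), solve the quadratic for a:
a = d − √(d² − 2M_n/(0.85 f'_c b)) = 700 − √(700² − 2 × 753×10⁶/(0.85 × 21 × 485)) = 137.82 mm.
A_s = 0.85 f'_c a b / f_y = 0.85 × 21 × 137.82 × 485 / 420 = 2840.8 mm².

A_s ≈ 2840 mm²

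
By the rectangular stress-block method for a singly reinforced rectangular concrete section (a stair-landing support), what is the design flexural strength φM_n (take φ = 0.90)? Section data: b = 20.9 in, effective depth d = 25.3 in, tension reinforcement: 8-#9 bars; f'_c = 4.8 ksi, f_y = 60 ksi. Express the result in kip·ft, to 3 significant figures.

φM_n ≈ 809 kip·ft

A_s = 8 × 1 = 8 in².
T = A_s f_y = 8 × 60 = 480 kips.
a = T/(0.85 f'_c b) = 480/(0.85 × 4.8 × 20.9) = 5.629 in.
M_n = T(d − a/2) = 480 × (25.3 − 2.8145) = 10793.0 kip·in = 10793.0/12 = 899.42 kip·ft.
φM_n = 0.90 × 899.42 = 809.48 kip·ft.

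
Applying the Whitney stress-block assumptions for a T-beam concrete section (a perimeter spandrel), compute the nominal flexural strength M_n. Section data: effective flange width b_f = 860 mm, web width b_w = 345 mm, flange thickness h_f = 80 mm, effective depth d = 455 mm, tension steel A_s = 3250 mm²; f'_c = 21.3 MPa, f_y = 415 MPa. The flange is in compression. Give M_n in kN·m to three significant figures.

Tension: T = A_s f_y = 3250 × 415 = 1348750 N.
Try a within the flange: a = T/(0.85 f'_c b_f) = 1348750/(0.85 × 21.3 × 860) = 86.62 mm.
a = 86.62 > h_f = 80 mm: the block extends into the web. Split into flange-overhang and web parts.
C_f = 0.85 f'_c (b_f − b_w) h_f = 0.85 × 21.3 × (860 − 345) × 80 = 745926 N.
Remaining web compression depth: a_w = (T − C_f)/(0.85 f'_c b_w) = (1348750 − 745926)/(0.85 × 21.3 × 345) = 96.51 mm.
M_n = C_f(d − h_f/2) + (T − C_f)(d − a_w/2) = 745926 × (455 − 40) + 602824 × (455 − 48.255) = 309.56 + 245.20 = 554.76 × 10⁶ N·mm.
M_n = 554.76 kN·m.

M_n ≈ 555 kN·m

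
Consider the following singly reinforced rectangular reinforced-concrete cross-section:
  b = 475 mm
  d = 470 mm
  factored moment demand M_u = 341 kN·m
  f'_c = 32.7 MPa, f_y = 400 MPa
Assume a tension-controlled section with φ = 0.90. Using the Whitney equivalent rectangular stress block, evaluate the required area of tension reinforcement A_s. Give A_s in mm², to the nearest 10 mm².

A_s ≈ 2170 mm²

M_n = M_u/φ = 341/0.90 = 378.889 kN·m.
With M_n = 0.85 f'_c a b (d − a/2), solve the quadratic for a:
a = d − √(d² − 2M_n/(0.85 f'_c b)) = 470 − √(470² − 2 × 378.889×10⁶/(0.85 × 32.7 × 475)) = 65.64 mm.
A_s = 0.85 f'_c a b / f_y = 0.85 × 32.7 × 65.64 × 475 / 400 = 2166.6 mm².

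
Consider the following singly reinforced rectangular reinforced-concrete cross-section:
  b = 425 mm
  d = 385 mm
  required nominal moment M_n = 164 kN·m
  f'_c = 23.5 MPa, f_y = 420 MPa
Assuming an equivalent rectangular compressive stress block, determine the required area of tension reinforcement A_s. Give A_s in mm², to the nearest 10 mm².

A_s ≈ 1090 mm²

With M_n = 0.85 f'_c a b (d − a/2), solve the quadratic for a:
a = d − √(d² − 2M_n/(0.85 f'_c b)) = 385 − √(385² − 2 × 164×10⁶/(0.85 × 23.5 × 425)) = 53.96 mm.
A_s = 0.85 f'_c a b / f_y = 0.85 × 23.5 × 53.96 × 425 / 420 = 1090.7 mm².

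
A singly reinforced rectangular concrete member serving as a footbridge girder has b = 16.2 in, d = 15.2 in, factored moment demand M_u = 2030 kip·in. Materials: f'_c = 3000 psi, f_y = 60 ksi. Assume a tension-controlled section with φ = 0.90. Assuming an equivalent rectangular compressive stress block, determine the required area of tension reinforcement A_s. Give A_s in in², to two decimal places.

A_s ≈ 2.87 in²

M_n = M_u/φ = 2030/0.90 = 2255.56 kip·in.
From M_n = 0.85 f'_c a b (d − a/2):
a = d − √(d² − 2M_n/(0.85 f'_c b)) = 15.2 − √(15.2² − 2 × 2255.56/(0.85 × 3 × 16.2)) = 4.162 in.
A_s = 0.85 f'_c a b / f_y = 0.85 × 3 × 4.162 × 16.2 / 60 = 2.866 in².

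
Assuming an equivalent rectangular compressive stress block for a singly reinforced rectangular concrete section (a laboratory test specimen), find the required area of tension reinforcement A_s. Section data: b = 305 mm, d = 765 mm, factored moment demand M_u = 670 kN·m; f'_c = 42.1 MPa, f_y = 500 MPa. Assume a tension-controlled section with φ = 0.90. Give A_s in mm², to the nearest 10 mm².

M_n = M_u/φ = 670/0.90 = 744.444 kN·m.
With M_n = 0.85 f'_c a b (d − a/2), solve the quadratic for a:
a = d − √(d² − 2M_n/(0.85 f'_c b)) = 765 − √(765² − 2 × 744.444×10⁶/(0.85 × 42.1 × 305)) = 95.07 mm.
A_s = 0.85 f'_c a b / f_y = 0.85 × 42.1 × 95.07 × 305 / 500 = 2075.3 mm².

A_s ≈ 2080 mm²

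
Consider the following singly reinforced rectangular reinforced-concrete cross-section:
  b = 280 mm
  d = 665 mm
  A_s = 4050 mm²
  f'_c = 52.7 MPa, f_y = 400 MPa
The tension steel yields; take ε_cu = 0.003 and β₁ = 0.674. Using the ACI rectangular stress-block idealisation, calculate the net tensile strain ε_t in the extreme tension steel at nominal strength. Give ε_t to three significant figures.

ε_t ≈ 0.00741

a = A_s f_y/(0.85 f'_c b) = 129.16 mm.
β₁ = 0.674, so c = a/β₁ = 129.16/0.674 = 191.63 mm.
From the linear strain diagram with ε_cu = 0.003: ε_t = 0.003 (d − c)/c = 0.003 × (665 − 191.63)/191.63 = 0.00741.
Since ε_t ≥ 0.005, the section is tension-controlled.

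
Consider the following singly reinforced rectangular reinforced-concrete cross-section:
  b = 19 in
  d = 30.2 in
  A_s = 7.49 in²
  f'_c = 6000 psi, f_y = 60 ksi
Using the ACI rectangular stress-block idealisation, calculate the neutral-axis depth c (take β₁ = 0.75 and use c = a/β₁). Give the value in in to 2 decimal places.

c ≈ 6.18 in

T = A_s f_y = 7.49 × 60 = 449.4 kips.
a = T/(0.85 f'_c b) = 449.4/(0.85 × 6 × 19) = 4.6378 in.
With β₁ = 0.75, c = a/β₁ = 4.6378/0.75 = 6.18 in.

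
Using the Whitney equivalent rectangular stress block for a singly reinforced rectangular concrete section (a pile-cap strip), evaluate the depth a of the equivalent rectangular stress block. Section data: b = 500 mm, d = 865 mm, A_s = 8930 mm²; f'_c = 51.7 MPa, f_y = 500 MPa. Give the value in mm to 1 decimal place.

a ≈ 203.2 mm

T = A_s f_y = 8930 × 500 = 4465000 N = 4465 kN.
Setting C = 0.85 f'_c a b equal to T: a = 4465000/(0.85 × 51.7 × 500) = 203.2 mm.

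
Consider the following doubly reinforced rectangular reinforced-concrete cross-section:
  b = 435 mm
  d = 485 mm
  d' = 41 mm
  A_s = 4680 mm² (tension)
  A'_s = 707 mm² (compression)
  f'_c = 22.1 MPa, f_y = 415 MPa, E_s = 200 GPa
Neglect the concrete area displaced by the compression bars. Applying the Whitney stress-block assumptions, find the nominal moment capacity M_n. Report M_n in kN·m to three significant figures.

M_n ≈ 764 kN·m

Assume both tension and compression steel yield.
Net tension couple steel: A_s − A'_s = 3973 mm².
a = (A_s − A'_s) f_y / (0.85 f'_c b) = 1648795/(0.85 × 22.1 × 435) = 201.77 mm.
c = a/β₁ = 201.77/0.85 = 237.38 mm; ε'_s = 0.003(c − d')/c = 0.0025 ≥ f_y/E_s = 0.0021, so compression steel does yield.
M_n = (A_s − A'_s) f_y (d − a/2) + A'_s f_y (d − d') = [1648795 × (485 − 100.885) + 293405 × (485 − 41)] × 10⁻⁶ = 633.33 + 130.27 = 763.60 kN·m.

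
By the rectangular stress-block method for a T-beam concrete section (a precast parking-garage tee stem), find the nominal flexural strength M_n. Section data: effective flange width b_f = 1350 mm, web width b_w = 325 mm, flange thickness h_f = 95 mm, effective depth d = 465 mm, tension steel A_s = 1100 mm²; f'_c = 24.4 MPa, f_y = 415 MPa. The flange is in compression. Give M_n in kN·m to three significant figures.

M_n ≈ 209 kN·m

Tension: T = A_s f_y = 1100 × 415 = 456500 N.
Try a within the flange: a = T/(0.85 f'_c b_f) = 456500/(0.85 × 24.4 × 1350) = 16.30 mm.
Since a = 16.30 ≤ h_f = 95 mm, the stress block lies entirely in the flange; analyse as a rectangular beam of width b_f.
M_n = T(d − a/2) = 456500 × (465 − 8.15) = 208.55 × 10⁶ N·mm.
M_n = 208.55 kN·m.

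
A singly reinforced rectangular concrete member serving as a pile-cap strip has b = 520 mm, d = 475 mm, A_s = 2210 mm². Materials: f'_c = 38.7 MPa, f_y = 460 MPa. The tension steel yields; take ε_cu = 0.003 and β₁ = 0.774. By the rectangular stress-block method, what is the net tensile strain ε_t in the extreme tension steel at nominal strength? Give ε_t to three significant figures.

ε_t ≈ 0.0156

a = A_s f_y/(0.85 f'_c b) = 59.43 mm.
β₁ = 0.774, so c = a/β₁ = 59.43/0.774 = 76.78 mm.
From the linear strain diagram with ε_cu = 0.003: ε_t = 0.003 (d − c)/c = 0.003 × (475 − 76.78)/76.78 = 0.0156.
Since ε_t ≥ 0.005, the section is tension-controlled.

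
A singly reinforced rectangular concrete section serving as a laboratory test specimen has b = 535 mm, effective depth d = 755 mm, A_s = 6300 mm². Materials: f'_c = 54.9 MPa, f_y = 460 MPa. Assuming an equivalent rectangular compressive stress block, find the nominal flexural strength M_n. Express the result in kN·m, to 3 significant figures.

M_n ≈ 2020 kN·m

T = A_s f_y = 6300 × 460 = 2898000 N = 2898 kN.
From C = T: a = T/(0.85 f'_c b) = 2898000/(0.85 × 54.9 × 535) = 116.08 mm.
M_n = T(d − a/2) = 2898 kN × (755 − 58.04) mm = 2019.79 kN·m.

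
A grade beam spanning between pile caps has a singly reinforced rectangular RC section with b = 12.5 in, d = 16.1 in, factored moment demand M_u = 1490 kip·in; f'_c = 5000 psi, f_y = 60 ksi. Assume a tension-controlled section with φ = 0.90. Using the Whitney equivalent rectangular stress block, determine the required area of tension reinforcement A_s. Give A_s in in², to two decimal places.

A_s ≈ 1.83 in²

M_n = M_u/φ = 1490/0.90 = 1655.56 kip·in.
From M_n = 0.85 f'_c a b (d − a/2):
a = d − √(d² − 2M_n/(0.85 f'_c b)) = 16.1 − √(16.1² − 2 × 1655.56/(0.85 × 5 × 12.5)) = 2.068 in.
A_s = 0.85 f'_c a b / f_y = 0.85 × 5 × 2.068 × 12.5 / 60 = 1.831 in².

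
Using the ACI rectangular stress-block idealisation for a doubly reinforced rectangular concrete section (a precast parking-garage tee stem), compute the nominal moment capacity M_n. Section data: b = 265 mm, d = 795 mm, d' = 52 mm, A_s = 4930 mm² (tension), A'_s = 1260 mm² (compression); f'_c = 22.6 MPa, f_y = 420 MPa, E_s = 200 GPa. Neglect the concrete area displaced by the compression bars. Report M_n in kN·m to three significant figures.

Assume both tension and compression steel yield.
Net tension couple steel: A_s − A'_s = 3670 mm².
a = (A_s − A'_s) f_y / (0.85 f'_c b) = 1541400/(0.85 × 22.6 × 265) = 302.79 mm.
c = a/β₁ = 302.79/0.85 = 356.22 mm; ε'_s = 0.003(c − d')/c = 0.0026 ≥ f_y/E_s = 0.0021, so compression steel does yield.
M_n = (A_s − A'_s) f_y (d − a/2) + A'_s f_y (d − d') = [1541400 × (795 − 151.395) + 529200 × (795 − 52)] × 10⁻⁶ = 992.05 + 393.20 = 1385.25 kN·m.

M_n ≈ 1390 kN·m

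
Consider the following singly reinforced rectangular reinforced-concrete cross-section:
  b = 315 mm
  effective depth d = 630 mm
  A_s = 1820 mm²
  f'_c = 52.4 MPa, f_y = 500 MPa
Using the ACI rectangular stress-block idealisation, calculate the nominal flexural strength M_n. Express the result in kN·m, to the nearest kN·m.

T = A_s f_y = 1820 × 500 = 910000 N = 910 kN.
From C = T: a = T/(0.85 f'_c b) = 910000/(0.85 × 52.4 × 315) = 64.86 mm.
M_n = T(d − a/2) = 910 kN × (630 − 32.43) mm = 543.79 kN·m.

M_n ≈ 544 kN·m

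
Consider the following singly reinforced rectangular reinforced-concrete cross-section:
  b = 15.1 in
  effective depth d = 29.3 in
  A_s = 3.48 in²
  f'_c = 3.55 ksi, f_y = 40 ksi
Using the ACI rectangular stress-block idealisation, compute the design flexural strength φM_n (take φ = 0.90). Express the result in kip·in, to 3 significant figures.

T = A_s f_y = 3.48 × 40 = 139.2 kips.
a = T/(0.85 f'_c b) = 139.2/(0.85 × 3.55 × 15.1) = 3.055 in.
M_n = T(d − a/2) = 139.2 × (29.3 − 1.5275) = 3865.9 kip·in.
φM_n = 0.90 × 3865.9 = 3479.3 kip·in.

φM_n ≈ 3480 kip·in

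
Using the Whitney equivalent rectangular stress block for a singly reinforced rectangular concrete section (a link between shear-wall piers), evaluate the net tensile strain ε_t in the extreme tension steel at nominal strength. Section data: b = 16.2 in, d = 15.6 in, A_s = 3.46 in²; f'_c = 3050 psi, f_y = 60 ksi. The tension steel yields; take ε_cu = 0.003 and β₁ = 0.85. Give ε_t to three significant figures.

a = A_s f_y/(0.85 f'_c b) = 4.943 in.
β₁ = 0.85, so c = a/β₁ = 4.943/0.85 = 5.815 in.
From the linear strain diagram with ε_cu = 0.003: ε_t = 0.003 (d − c)/c = 0.003 × (15.6 − 5.815)/5.815 = 0.00505.
Since ε_t ≥ 0.005, the section is tension-controlled.

ε_t ≈ 0.00505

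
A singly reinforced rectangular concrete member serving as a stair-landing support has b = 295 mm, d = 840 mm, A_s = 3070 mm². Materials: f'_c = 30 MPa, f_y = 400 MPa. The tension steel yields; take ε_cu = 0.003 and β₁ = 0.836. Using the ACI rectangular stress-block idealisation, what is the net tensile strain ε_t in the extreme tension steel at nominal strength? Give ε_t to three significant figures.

ε_t ≈ 0.00991

a = A_s f_y/(0.85 f'_c b) = 163.24 mm.
β₁ = 0.836, so c = a/β₁ = 163.24/0.836 = 195.26 mm.
From the linear strain diagram with ε_cu = 0.003: ε_t = 0.003 (d − c)/c = 0.003 × (840 − 195.26)/195.26 = 0.00991.
Since ε_t ≥ 0.005, the section is tension-controlled.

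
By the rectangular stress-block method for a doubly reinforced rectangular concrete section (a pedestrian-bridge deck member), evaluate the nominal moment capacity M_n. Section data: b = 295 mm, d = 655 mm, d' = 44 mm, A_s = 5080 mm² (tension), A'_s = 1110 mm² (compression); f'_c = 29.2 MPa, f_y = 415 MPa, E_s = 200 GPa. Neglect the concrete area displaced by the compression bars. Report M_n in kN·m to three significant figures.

M_n ≈ 1180 kN·m

Assume both tension and compression steel yield.
Net tension couple steel: A_s − A'_s = 3970 mm².
a = (A_s − A'_s) f_y / (0.85 f'_c b) = 1647550/(0.85 × 29.2 × 295) = 225.02 mm.
c = a/β₁ = 225.02/0.841 = 267.56 mm; ε'_s = 0.003(c − d')/c = 0.0025 ≥ f_y/E_s = 0.0021, so compression steel does yield.
M_n = (A_s − A'_s) f_y (d − a/2) + A'_s f_y (d − d') = [1647550 × (655 − 112.51) + 460650 × (655 − 44)] × 10⁻⁶ = 893.78 + 281.46 = 1175.24 kN·m.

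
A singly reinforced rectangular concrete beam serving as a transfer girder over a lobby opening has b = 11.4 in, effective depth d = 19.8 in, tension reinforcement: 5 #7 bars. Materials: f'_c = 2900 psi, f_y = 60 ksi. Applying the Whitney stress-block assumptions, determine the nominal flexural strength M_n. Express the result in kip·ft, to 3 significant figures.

M_n ≈ 249 kip·ft

A_s = 5 × 0.6 = 3 in².
T = A_s f_y = 3 × 60 = 180 kips.
a = T/(0.85 f'_c b) = 180/(0.85 × 2.9 × 11.4) = 6.405 in.
M_n = T(d − a/2) = 180 × (19.8 − 3.2025) = 2987.6 kip·in = 2987.6/12 = 248.97 kip·ft.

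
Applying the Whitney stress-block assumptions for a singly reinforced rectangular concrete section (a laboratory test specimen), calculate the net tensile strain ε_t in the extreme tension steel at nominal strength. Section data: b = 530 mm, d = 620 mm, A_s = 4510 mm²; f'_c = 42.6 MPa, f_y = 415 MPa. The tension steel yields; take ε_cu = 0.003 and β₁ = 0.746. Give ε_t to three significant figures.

a = A_s f_y/(0.85 f'_c b) = 97.53 mm.
β₁ = 0.746, so c = a/β₁ = 97.53/0.746 = 130.74 mm.
From the linear strain diagram with ε_cu = 0.003: ε_t = 0.003 (d − c)/c = 0.003 × (620 − 130.74)/130.74 = 0.0112.
Since ε_t ≥ 0.005, the section is tension-controlled.

ε_t ≈ 0.0112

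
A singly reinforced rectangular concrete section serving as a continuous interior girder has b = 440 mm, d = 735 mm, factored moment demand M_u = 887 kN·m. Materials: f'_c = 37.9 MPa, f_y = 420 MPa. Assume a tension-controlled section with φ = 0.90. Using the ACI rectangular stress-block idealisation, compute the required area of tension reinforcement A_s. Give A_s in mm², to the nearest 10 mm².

A_s ≈ 3430 mm²

M_n = M_u/φ = 887/0.90 = 985.556 kN·m.
With M_n = 0.85 f'_c a b (d − a/2), solve the quadratic for a:
a = d − √(d² − 2M_n/(0.85 f'_c b)) = 735 − √(735² − 2 × 985.556×10⁶/(0.85 × 37.9 × 440)) = 101.62 mm.
A_s = 0.85 f'_c a b / f_y = 0.85 × 37.9 × 101.62 × 440 / 420 = 3429.6 mm².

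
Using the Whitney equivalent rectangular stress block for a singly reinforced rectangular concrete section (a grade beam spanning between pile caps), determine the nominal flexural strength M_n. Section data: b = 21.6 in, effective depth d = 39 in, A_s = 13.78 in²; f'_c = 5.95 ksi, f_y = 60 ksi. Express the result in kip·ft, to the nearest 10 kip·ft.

T = A_s f_y = 13.78 × 60 = 826.8 kips.
a = T/(0.85 f'_c b) = 826.8/(0.85 × 5.95 × 21.6) = 7.569 in.
M_n = T(d − a/2) = 826.8 × (39 − 3.7845) = 29116.2 kip·in = 29116.2/12 = 2426.35 kip·ft.

M_n ≈ 2430 kip·ft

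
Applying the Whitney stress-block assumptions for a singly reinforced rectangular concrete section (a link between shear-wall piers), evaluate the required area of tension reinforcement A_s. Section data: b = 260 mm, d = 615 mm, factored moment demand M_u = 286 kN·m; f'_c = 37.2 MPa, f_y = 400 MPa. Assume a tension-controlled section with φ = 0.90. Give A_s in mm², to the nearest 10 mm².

M_n = M_u/φ = 286/0.90 = 317.778 kN·m.
With M_n = 0.85 f'_c a b (d − a/2), solve the quadratic for a:
a = d − √(d² − 2M_n/(0.85 f'_c b)) = 615 − √(615² − 2 × 317.778×10⁶/(0.85 × 37.2 × 260)) = 66.44 mm.
A_s = 0.85 f'_c a b / f_y = 0.85 × 37.2 × 66.44 × 260 / 400 = 1365.5 mm².

A_s ≈ 1370 mm²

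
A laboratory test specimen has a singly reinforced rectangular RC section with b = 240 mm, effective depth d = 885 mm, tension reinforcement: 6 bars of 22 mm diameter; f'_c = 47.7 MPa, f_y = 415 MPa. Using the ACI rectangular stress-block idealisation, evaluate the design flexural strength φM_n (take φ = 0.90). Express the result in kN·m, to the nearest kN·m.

φM_n ≈ 712 kN·m

A_s = 6 × 380 = 2280 mm².
T = A_s f_y = 2280 × 415 = 946200 N = 946.2 kN.
From C = T: a = T/(0.85 f'_c b) = 946200/(0.85 × 47.7 × 240) = 97.24 mm.
M_n = T(d − a/2) = 946.2 kN × (885 − 48.62) mm = 791.38 kN·m.
φM_n = 0.90 × 791.38 = 712.24 kN·m.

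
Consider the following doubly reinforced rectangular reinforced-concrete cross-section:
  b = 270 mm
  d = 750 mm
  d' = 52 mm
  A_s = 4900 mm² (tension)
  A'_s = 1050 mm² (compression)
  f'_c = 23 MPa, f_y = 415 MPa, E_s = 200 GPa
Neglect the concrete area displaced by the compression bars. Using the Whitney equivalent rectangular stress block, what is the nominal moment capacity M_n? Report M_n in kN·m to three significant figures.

Assume both tension and compression steel yield.
Net tension couple steel: A_s − A'_s = 3850 mm².
a = (A_s − A'_s) f_y / (0.85 f'_c b) = 1597750/(0.85 × 23 × 270) = 302.69 mm.
c = a/β₁ = 302.69/0.85 = 356.11 mm; ε'_s = 0.003(c − d')/c = 0.0026 ≥ f_y/E_s = 0.0021, so compression steel does yield.
M_n = (A_s − A'_s) f_y (d − a/2) + A'_s f_y (d − d') = [1597750 × (750 − 151.345) + 435750 × (750 − 52)] × 10⁻⁶ = 956.50 + 304.15 = 1260.65 kN·m.

M_n ≈ 1260 kN·m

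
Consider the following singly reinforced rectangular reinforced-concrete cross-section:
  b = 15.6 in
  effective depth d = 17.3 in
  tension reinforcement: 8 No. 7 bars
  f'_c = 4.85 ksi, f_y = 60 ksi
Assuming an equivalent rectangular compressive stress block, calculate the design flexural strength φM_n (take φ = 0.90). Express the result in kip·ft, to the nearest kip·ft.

φM_n ≈ 325 kip·ft

A_s = 8 × 0.6 = 4.8 in².
T = A_s f_y = 4.8 × 60 = 288 kips.
a = T/(0.85 f'_c b) = 288/(0.85 × 4.85 × 15.6) = 4.478 in.
M_n = T(d − a/2) = 288 × (17.3 − 2.239) = 4337.6 kip·in = 4337.6/12 = 361.47 kip·ft.
φM_n = 0.90 × 361.47 = 325.32 kip·ft.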